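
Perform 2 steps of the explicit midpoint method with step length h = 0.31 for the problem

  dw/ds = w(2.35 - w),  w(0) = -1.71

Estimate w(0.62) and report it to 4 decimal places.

-79.3769

Midpoint: k1 = f(s_n, w_n); k2 = f(s_n + h/2, w_n + (h/2)·k1); w_{n+1} = w_n + h·k2.
s=0.000000, w=-1.710000:
  k1 = f(0.000000, -1.710000) = -6.942600
  k2 = f(0.155000, -2.786103) = -14.309712
  w ← -1.710000 + 0.31·(-14.309712) = -6.146011
s=0.310000, w=-6.146011:
  k1 = f(0.310000, -6.146011) = -52.216573
  k2 = f(0.465000, -14.239580) = -236.228636
  w ← -6.146011 + 0.31·(-236.228636) = -79.376888
w(0.62) ≈ -79.3769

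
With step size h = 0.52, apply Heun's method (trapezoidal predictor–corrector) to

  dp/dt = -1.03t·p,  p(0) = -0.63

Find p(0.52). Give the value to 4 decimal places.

Heun: k1 = f(t_n, p_n); k2 = f(t_n + h, p_n + h·k1); p_{n+1} = p_n + (h/2)·(k1 + k2).
t=0.000000, p=-0.630000:
  k1 = f(0.000000, -0.630000) = 0.000000
  k2 = f(0.520000, -0.630000) = 0.337428
  p ← -0.630000 + (0.52/2)·(0.000000 + 0.337428) = -0.542269
p(0.52) ≈ -0.5423

-0.5423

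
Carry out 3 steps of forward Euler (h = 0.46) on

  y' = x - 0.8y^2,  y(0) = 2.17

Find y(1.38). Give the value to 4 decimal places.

Euler: y_{n+1} = y_n + h·f(x_n, y_n).
x=0.000000, y=2.170000: f=-3.767120 → y ← 2.170000 + 0.46·(-3.767120) = 0.437125
x=0.460000, y=0.437125: f=0.307138 → y ← 0.437125 + 0.46·0.307138 = 0.578408
x=0.920000, y=0.578408: f=0.652355 → y ← 0.578408 + 0.46·0.652355 = 0.878491
y(1.38) ≈ 0.8785

0.8785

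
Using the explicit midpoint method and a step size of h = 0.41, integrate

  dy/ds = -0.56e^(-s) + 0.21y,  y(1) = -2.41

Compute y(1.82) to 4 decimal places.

Midpoint: k1 = f(s_n, y_n); k2 = f(s_n + h/2, y_n + (h/2)·k1); y_{n+1} = y_n + h·k2.
s=1.000000, y=-2.410000:
  k1 = f(1.000000, -2.410000) = -0.712112
  k2 = f(1.205000, -2.555983) = -0.704584
  y ← -2.410000 + 0.41·(-0.704584) = -2.698879
s=1.410000, y=-2.698879:
  k1 = f(1.410000, -2.698879) = -0.703485
  k2 = f(1.615000, -2.843094) = -0.708428
  y ← -2.698879 + 0.41·(-0.708428) = -2.989335
y(1.82) ≈ -2.9893

-2.9893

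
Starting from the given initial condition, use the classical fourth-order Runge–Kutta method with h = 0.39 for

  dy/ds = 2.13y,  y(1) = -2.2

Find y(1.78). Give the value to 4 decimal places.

RK4: k1 = f(s_n, y_n); k2 = f(s_n + h/2, y_n + (h/2)·k1); k3 = f(s_n + h/2, y_n + (h/2)·k2); k4 = f(s_n + h, y_n + h·k3); y_{n+1} = y_n + (h/6)·(k1 + 2k2 + 2k3 + k4).
s=1.000000, y=-2.200000:
  k1 = f(1.000000, -2.200000) = -4.686000
  k2 = f(1.195000, -3.113770) = -6.632330
  k3 = f(1.195000, -3.493304) = -7.440738
  k4 = f(1.390000, -5.101888) = -10.867021
  y ← -2.200000 + (0.39/6)·(k1 + 2k2 + 2k3 + k4) = -5.040445
s=1.390000, y=-5.040445:
  k1 = f(1.390000, -5.040445) = -10.736148
  k2 = f(1.585000, -7.133994) = -15.195408
  k3 = f(1.585000, -8.003550) = -17.047561
  k4 = f(1.780000, -11.688994) = -24.897557
  y ← -5.040445 + (0.39/6)·(k1 + 2k2 + 2k3 + k4) = -11.548222
y(1.78) ≈ -11.5482

-11.5482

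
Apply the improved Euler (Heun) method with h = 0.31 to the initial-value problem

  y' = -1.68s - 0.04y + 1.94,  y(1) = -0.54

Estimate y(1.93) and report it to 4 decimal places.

-1.0015

Heun: k1 = f(s_n, y_n); k2 = f(s_n + h, y_n + h·k1); y_{n+1} = y_n + (h/2)·(k1 + k2).
s=1.000000, y=-0.540000:
  k1 = f(1.000000, -0.540000) = 0.281600
  k2 = f(1.310000, -0.452704) = -0.242692
  y ← -0.540000 + (0.31/2)·(0.281600 + (-0.242692)) = -0.533969
s=1.310000, y=-0.533969:
  k1 = f(1.310000, -0.533969) = -0.239441
  k2 = f(1.620000, -0.608196) = -0.757272
  y ← -0.533969 + (0.31/2)·(-0.239441 + (-0.757272)) = -0.688460
s=1.620000, y=-0.688460:
  k1 = f(1.620000, -0.688460) = -0.754062
  k2 = f(1.930000, -0.922219) = -1.265511
  y ← -0.688460 + (0.31/2)·(-0.754062 + (-1.265511)) = -1.001494
y(1.93) ≈ -1.0015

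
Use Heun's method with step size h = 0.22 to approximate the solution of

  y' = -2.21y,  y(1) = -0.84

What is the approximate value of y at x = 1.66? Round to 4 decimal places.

-0.2120

Heun: k1 = f(x_n, y_n); k2 = f(x_n + h, y_n + h·k1); y_{n+1} = y_n + (h/2)·(k1 + k2).
x=1.000000, y=-0.840000:
  k1 = f(1.000000, -0.840000) = 1.856400
  k2 = f(1.220000, -0.431592) = 0.953818
  y ← -0.840000 + (0.22/2)·(1.856400 + 0.953818) = -0.530876
x=1.220000, y=-0.530876:
  k1 = f(1.220000, -0.530876) = 1.173236
  k2 = f(1.440000, -0.272764) = 0.602809
  y ← -0.530876 + (0.22/2)·(1.173236 + 0.602809) = -0.335511
x=1.440000, y=-0.335511:
  k1 = f(1.440000, -0.335511) = 0.741479
  k2 = f(1.660000, -0.172386) = 0.380972
  y ← -0.335511 + (0.22/2)·(0.741479 + 0.380972) = -0.212041
y(1.66) ≈ -0.2120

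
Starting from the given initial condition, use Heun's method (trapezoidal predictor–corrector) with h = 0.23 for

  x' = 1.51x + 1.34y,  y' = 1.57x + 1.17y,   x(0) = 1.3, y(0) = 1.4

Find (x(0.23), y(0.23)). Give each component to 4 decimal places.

2.4667, 2.5194

Heun on (x,y): k1 = f(t_n, state_n); k2 = f(t_n + h, state_n + h·k1); state_{n+1} = state_n + (h/2)·(k1 + k2).
0.000000: (1.300000, 1.400000)
  k1 = (3.839000, 3.679000)
  predictor → (2.182970, 2.246170)
  k2 = (6.306153, 6.055282)
  → (2.466693, 2.519442)
(x(0.23), y(0.23)) ≈ (2.4667, 2.5194)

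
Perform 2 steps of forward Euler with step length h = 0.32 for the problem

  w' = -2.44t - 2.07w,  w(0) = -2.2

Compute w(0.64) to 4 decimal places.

-0.5006

Euler: w_{n+1} = w_n + h·f(t_n, w_n).
t=0.000000, w=-2.200000: f=4.554000 → w ← -2.200000 + 0.32·4.554000 = -0.742720
t=0.320000, w=-0.742720: f=0.756630 → w ← -0.742720 + 0.32·0.756630 = -0.500598
w(0.64) ≈ -0.5006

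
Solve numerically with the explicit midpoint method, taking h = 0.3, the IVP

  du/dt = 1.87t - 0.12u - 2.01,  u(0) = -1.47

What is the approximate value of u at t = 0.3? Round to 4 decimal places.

-1.9260

Midpoint: k1 = f(t_n, u_n); k2 = f(t_n + h/2, u_n + (h/2)·k1); u_{n+1} = u_n + h·k2.
t=0.000000, u=-1.470000:
  k1 = f(0.000000, -1.470000) = -1.833600
  k2 = f(0.150000, -1.745040) = -1.520095
  u ← -1.470000 + 0.3·(-1.520095) = -1.926029
u(0.3) ≈ -1.9260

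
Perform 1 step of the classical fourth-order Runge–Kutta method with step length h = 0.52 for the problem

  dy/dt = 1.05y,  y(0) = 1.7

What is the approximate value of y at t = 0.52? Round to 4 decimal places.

RK4: k1 = f(t_n, y_n); k2 = f(t_n + h/2, y_n + (h/2)·k1); k3 = f(t_n + h/2, y_n + (h/2)·k2); k4 = f(t_n + h, y_n + h·k3); y_{n+1} = y_n + (h/6)·(k1 + 2k2 + 2k3 + k4).
t=0.000000, y=1.700000:
  k1 = f(0.000000, 1.700000) = 1.785000
  k2 = f(0.260000, 2.164100) = 2.272305
  k3 = f(0.260000, 2.290799) = 2.405339
  k4 = f(0.520000, 2.950776) = 3.098315
  y ← 1.700000 + (0.52/6)·(k1 + 2k2 + 2k3 + k4) = 2.934012
y(0.52) ≈ 2.9340

2.9340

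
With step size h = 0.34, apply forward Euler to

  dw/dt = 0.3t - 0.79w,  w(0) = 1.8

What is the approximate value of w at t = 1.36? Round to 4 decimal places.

0.6884

Euler: w_{n+1} = w_n + h·f(t_n, w_n).
t=0.000000, w=1.800000: f=-1.422000 → w ← 1.800000 + 0.34·(-1.422000) = 1.316520
t=0.340000, w=1.316520: f=-0.938051 → w ← 1.316520 + 0.34·(-0.938051) = 0.997583
t=0.680000, w=0.997583: f=-0.584090 → w ← 0.997583 + 0.34·(-0.584090) = 0.798992
t=1.020000, w=0.798992: f=-0.325204 → w ← 0.798992 + 0.34·(-0.325204) = 0.688423
w(1.36) ≈ 0.6884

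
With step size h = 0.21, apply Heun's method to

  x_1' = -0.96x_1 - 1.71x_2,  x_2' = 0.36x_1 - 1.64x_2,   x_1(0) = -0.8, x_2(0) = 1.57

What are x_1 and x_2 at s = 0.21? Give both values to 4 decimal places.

Heun on (x_1,x_2): k1 = f(s_n, state_n); k2 = f(s_n + h, state_n + h·k1); state_{n+1} = state_n + (h/2)·(k1 + k2).
0.000000: (-0.800000, 1.570000)
  k1 = (-1.916700, -2.862800)
  predictor → (-1.202507, 0.968812)
  k2 = (-0.502262, -2.021754)
  → (-1.053991, 1.057122)
(x_1(0.21), x_2(0.21)) ≈ (-1.0540, 1.0571)

-1.0540, 1.0571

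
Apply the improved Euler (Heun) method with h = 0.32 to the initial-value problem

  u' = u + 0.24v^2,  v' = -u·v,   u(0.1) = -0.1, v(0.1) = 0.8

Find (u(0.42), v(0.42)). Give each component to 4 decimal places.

Heun on (u,v): k1 = f(t_n, state_n); k2 = f(t_n + h, state_n + h·k1); state_{n+1} = state_n + (h/2)·(k1 + k2).
0.100000: (-0.100000, 0.800000)
  k1 = (0.053600, 0.080000)
  predictor → (-0.082848, 0.825600)
  k2 = (0.080740, 0.068399)
  → (-0.078506, 0.823744)
(u(0.42), v(0.42)) ≈ (-0.0785, 0.8237)

-0.0785, 0.8237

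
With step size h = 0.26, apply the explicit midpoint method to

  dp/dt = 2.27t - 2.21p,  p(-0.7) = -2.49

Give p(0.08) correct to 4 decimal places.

-0.6515

Midpoint: k1 = f(t_n, p_n); k2 = f(t_n + h/2, p_n + (h/2)·k1); p_{n+1} = p_n + h·k2.
t=-0.700000, p=-2.490000:
  k1 = f(-0.700000, -2.490000) = 3.913900
  k2 = f(-0.570000, -1.981193) = 3.084537
  p ← -2.490000 + 0.26·3.084537 = -1.688021
t=-0.440000, p=-1.688021:
  k1 = f(-0.440000, -1.688021) = 2.731725
  k2 = f(-0.310000, -1.332896) = 2.242001
  p ← -1.688021 + 0.26·2.242001 = -1.105100
t=-0.180000, p=-1.105100:
  k1 = f(-0.180000, -1.105100) = 2.033672
  k2 = f(-0.050000, -0.840723) = 1.744498
  p ← -1.105100 + 0.26·1.744498 = -0.651531
p(0.08) ≈ -0.6515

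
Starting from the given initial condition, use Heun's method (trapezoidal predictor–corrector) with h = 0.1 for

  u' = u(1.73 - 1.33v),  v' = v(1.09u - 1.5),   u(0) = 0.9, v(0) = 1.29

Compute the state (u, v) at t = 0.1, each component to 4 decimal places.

0.9053, 1.2249

Heun on (u,v): k1 = f(t_n, state_n); k2 = f(t_n + h, state_n + h·k1); state_{n+1} = state_n + (h/2)·(k1 + k2).
0.000000: (0.900000, 1.290000)
  k1 = (0.012870, -0.669510)
  predictor → (0.901287, 1.223049)
  k2 = (0.093143, -0.633047)
  → (0.905301, 1.224872)
(u(0.1), v(0.1)) ≈ (0.9053, 1.2249)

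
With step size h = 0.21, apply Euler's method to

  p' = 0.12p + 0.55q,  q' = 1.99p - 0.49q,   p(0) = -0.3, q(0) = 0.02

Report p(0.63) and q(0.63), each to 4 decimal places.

Euler on (p,q): p_{n+1} = p_n + h·p', q_{n+1} = q_n + h·q'.
0.000000: (-0.300000, 0.020000); f=(-0.025000, -0.606800) → (-0.305250, -0.107428)
0.210000: (-0.305250, -0.107428); f=(-0.095715, -0.554808) → (-0.325350, -0.223938)
0.420000: (-0.325350, -0.223938); f=(-0.162208, -0.537718) → (-0.359414, -0.336858)
(p(0.63), q(0.63)) ≈ (-0.3594, -0.3369)

-0.3594, -0.3369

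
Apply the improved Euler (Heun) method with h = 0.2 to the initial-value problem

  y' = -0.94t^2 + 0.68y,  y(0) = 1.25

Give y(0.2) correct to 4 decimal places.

1.4278

Heun: k1 = f(t_n, y_n); k2 = f(t_n + h, y_n + h·k1); y_{n+1} = y_n + (h/2)·(k1 + k2).
t=0.000000, y=1.250000:
  k1 = f(0.000000, 1.250000) = 0.850000
  k2 = f(0.200000, 1.420000) = 0.928000
  y ← 1.250000 + (0.2/2)·(0.850000 + 0.928000) = 1.427800
y(0.2) ≈ 1.4278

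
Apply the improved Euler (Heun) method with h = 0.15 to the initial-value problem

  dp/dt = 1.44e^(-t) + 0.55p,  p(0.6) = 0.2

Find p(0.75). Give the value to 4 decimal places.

0.3324

Heun: k1 = f(t_n, p_n); k2 = f(t_n + h, p_n + h·k1); p_{n+1} = p_n + (h/2)·(k1 + k2).
t=0.600000, p=0.200000:
  k1 = f(0.600000, 0.200000) = 0.900289
  k2 = f(0.750000, 0.335043) = 0.864482
  p ← 0.200000 + (0.15/2)·(0.900289 + 0.864482) = 0.332358
p(0.75) ≈ 0.3324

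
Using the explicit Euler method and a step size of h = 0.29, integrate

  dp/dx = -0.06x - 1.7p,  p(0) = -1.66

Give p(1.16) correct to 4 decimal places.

-0.1312

Euler: p_{n+1} = p_n + h·f(x_n, p_n).
x=0.000000, p=-1.660000: f=2.822000 → p ← -1.660000 + 0.29·2.822000 = -0.841620
x=0.290000, p=-0.841620: f=1.413354 → p ← -0.841620 + 0.29·1.413354 = -0.431747
x=0.580000, p=-0.431747: f=0.699170 → p ← -0.431747 + 0.29·0.699170 = -0.228988
x=0.870000, p=-0.228988: f=0.337079 → p ← -0.228988 + 0.29·0.337079 = -0.131235
p(1.16) ≈ -0.1312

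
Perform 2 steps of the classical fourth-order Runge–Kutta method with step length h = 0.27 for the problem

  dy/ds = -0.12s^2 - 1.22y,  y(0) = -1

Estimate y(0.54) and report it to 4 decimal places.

-0.5229

RK4: k1 = f(s_n, y_n); k2 = f(s_n + h/2, y_n + (h/2)·k1); k3 = f(s_n + h/2, y_n + (h/2)·k2); k4 = f(s_n + h, y_n + h·k3); y_{n+1} = y_n + (h/6)·(k1 + 2k2 + 2k3 + k4).
s=0.000000, y=-1.000000:
  k1 = f(0.000000, -1.000000) = 1.220000
  k2 = f(0.135000, -0.835300) = 1.016879
  k3 = f(0.135000, -0.862721) = 1.050333
  k4 = f(0.270000, -0.716410) = 0.865272
  y ← -1.000000 + (0.27/6)·(k1 + 2k2 + 2k3 + k4) = -0.720114
s=0.270000, y=-0.720114:
  k1 = f(0.270000, -0.720114) = 0.869791
  k2 = f(0.405000, -0.602692) = 0.715601
  k3 = f(0.405000, -0.623508) = 0.740996
  k4 = f(0.540000, -0.520045) = 0.599463
  y ← -0.720114 + (0.27/6)·(k1 + 2k2 + 2k3 + k4) = -0.522904
y(0.54) ≈ -0.5229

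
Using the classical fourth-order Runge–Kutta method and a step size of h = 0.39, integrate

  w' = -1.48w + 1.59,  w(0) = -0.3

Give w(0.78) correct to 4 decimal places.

RK4: k1 = f(x_n, w_n); k2 = f(x_n + h/2, w_n + (h/2)·k1); k3 = f(x_n + h/2, w_n + (h/2)·k2); k4 = f(x_n + h, w_n + h·k3); w_{n+1} = w_n + (h/6)·(k1 + 2k2 + 2k3 + k4).
x=0.000000, w=-0.300000:
  k1 = f(0.000000, -0.300000) = 2.034000
  k2 = f(0.195000, 0.096630) = 1.446988
  k3 = f(0.195000, -0.017837) = 1.616399
  k4 = f(0.390000, 0.330396) = 1.101014
  w ← -0.300000 + (0.39/6)·(k1 + 2k2 + 2k3 + k4) = 0.302016
x=0.390000, w=0.302016:
  k1 = f(0.390000, 0.302016) = 1.143016
  k2 = f(0.585000, 0.524904) = 0.813142
  k3 = f(0.585000, 0.460579) = 0.908343
  k4 = f(0.780000, 0.656270) = 0.618720
  w ← 0.302016 + (0.39/6)·(k1 + 2k2 + 2k3 + k4) = 0.640322
w(0.78) ≈ 0.6403

0.6403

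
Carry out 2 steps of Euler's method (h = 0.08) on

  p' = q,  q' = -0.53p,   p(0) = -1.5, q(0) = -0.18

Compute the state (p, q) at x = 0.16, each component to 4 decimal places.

-1.5237, -0.0522

Euler on (p,q): p_{n+1} = p_n + h·p', q_{n+1} = q_n + h·q'.
0.000000: (-1.500000, -0.180000); f=(-0.180000, 0.795000) → (-1.514400, -0.116400)
0.080000: (-1.514400, -0.116400); f=(-0.116400, 0.802632) → (-1.523712, -0.052189)
(p(0.16), q(0.16)) ≈ (-1.5237, -0.0522)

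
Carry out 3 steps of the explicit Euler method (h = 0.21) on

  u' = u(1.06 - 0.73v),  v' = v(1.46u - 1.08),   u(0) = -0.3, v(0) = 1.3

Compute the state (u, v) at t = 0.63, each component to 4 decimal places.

-0.3772, 0.4035

Euler on (u,v): u_{n+1} = u_n + h·u', v_{n+1} = v_n + h·v'.
0.000000: (-0.300000, 1.300000); f=(-0.033300, -1.973400) → (-0.306993, 0.885586)
0.210000: (-0.306993, 0.885586); f=(-0.126948, -1.353361) → (-0.333652, 0.601380)
0.420000: (-0.333652, 0.601380); f=(-0.207195, -0.942442) → (-0.377163, 0.403467)
(u(0.63), v(0.63)) ≈ (-0.3772, 0.4035)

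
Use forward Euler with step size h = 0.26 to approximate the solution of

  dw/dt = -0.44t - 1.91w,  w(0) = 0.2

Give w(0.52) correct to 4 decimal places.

0.0209

Euler: w_{n+1} = w_n + h·f(t_n, w_n).
t=0.000000, w=0.200000: f=-0.382000 → w ← 0.200000 + 0.26·(-0.382000) = 0.100680
t=0.260000, w=0.100680: f=-0.306699 → w ← 0.100680 + 0.26·(-0.306699) = 0.020938
w(0.52) ≈ 0.0209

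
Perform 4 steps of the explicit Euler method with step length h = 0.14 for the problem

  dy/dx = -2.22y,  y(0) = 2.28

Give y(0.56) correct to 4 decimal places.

0.5144

Euler: y_{n+1} = y_n + h·f(x_n, y_n).
x=0.000000, y=2.280000: f=-5.061600 → y ← 2.280000 + 0.14·(-5.061600) = 1.571376
x=0.140000, y=1.571376: f=-3.488455 → y ← 1.571376 + 0.14·(-3.488455) = 1.082992
x=0.280000, y=1.082992: f=-2.404243 → y ← 1.082992 + 0.14·(-2.404243) = 0.746398
x=0.420000, y=0.746398: f=-1.657004 → y ← 0.746398 + 0.14·(-1.657004) = 0.514418
y(0.56) ≈ 0.5144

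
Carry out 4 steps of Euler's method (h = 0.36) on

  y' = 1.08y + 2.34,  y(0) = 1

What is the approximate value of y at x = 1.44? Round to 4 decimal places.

9.6138

Euler: y_{n+1} = y_n + h·f(x_n, y_n).
x=0.000000, y=1.000000: f=3.420000 → y ← 1.000000 + 0.36·3.420000 = 2.231200
x=0.360000, y=2.231200: f=4.749696 → y ← 2.231200 + 0.36·4.749696 = 3.941091
x=0.720000, y=3.941091: f=6.596378 → y ← 3.941091 + 0.36·6.596378 = 6.315787
x=1.080000, y=6.315787: f=9.161049 → y ← 6.315787 + 0.36·9.161049 = 9.613764
y(1.44) ≈ 9.6138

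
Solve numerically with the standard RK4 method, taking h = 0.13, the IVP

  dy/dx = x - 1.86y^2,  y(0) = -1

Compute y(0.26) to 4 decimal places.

-1.8762

RK4: k1 = f(x_n, y_n); k2 = f(x_n + h/2, y_n + (h/2)·k1); k3 = f(x_n + h/2, y_n + (h/2)·k2); k4 = f(x_n + h, y_n + h·k3); y_{n+1} = y_n + (h/6)·(k1 + 2k2 + 2k3 + k4).
x=0.000000, y=-1.000000:
  k1 = f(0.000000, -1.000000) = -1.860000
  k2 = f(0.065000, -1.120900) = -2.271935
  k3 = f(0.065000, -1.147676) = -2.384917
  k4 = f(0.130000, -1.310039) = -3.062137
  y ← -1.000000 + (0.13/6)·(k1 + 2k2 + 2k3 + k4) = -1.308443
x=0.130000, y=-1.308443:
  k1 = f(0.130000, -1.308443) = -3.054364
  k2 = f(0.195000, -1.506977) = -4.029022
  k3 = f(0.195000, -1.570330) = -4.391639
  k4 = f(0.260000, -1.879356) = -6.309484
  y ← -1.308443 + (0.13/6)·(k1 + 2k2 + 2k3 + k4) = -1.876222
y(0.26) ≈ -1.8762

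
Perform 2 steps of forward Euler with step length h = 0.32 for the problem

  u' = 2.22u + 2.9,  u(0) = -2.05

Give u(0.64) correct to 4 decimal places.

Euler: u_{n+1} = u_n + h·f(s_n, u_n).
s=0.000000, u=-2.050000: f=-1.651000 → u ← -2.050000 + 0.32·(-1.651000) = -2.578320
s=0.320000, u=-2.578320: f=-2.823870 → u ← -2.578320 + 0.32·(-2.823870) = -3.481959
u(0.64) ≈ -3.4820

-3.4820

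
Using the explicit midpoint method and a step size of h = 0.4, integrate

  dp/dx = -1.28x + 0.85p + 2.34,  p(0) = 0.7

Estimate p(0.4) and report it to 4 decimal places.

Midpoint: k1 = f(x_n, p_n); k2 = f(x_n + h/2, p_n + (h/2)·k1); p_{n+1} = p_n + h·k2.
x=0.000000, p=0.700000:
  k1 = f(0.000000, 0.700000) = 2.935000
  k2 = f(0.200000, 1.287000) = 3.177950
  p ← 0.700000 + 0.4·3.177950 = 1.971180
p(0.4) ≈ 1.9712

1.9712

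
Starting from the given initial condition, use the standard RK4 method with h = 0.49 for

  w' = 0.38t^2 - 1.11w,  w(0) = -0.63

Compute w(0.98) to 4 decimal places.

-0.1196

RK4: k1 = f(t_n, w_n); k2 = f(t_n + h/2, w_n + (h/2)·k1); k3 = f(t_n + h/2, w_n + (h/2)·k2); k4 = f(t_n + h, w_n + h·k3); w_{n+1} = w_n + (h/6)·(k1 + 2k2 + 2k3 + k4).
t=0.000000, w=-0.630000:
  k1 = f(0.000000, -0.630000) = 0.699300
  k2 = f(0.245000, -0.458672) = 0.531935
  k3 = f(0.245000, -0.499676) = 0.577450
  k4 = f(0.490000, -0.347050) = 0.476463
  w ← -0.630000 + (0.49/6)·(k1 + 2k2 + 2k3 + k4) = -0.352780
t=0.490000, w=-0.352780:
  k1 = f(0.490000, -0.352780) = 0.482824
  k2 = f(0.735000, -0.234488) = 0.465567
  k3 = f(0.735000, -0.238716) = 0.470260
  k4 = f(0.980000, -0.122352) = 0.500763
  w ← -0.352780 + (0.49/6)·(k1 + 2k2 + 2k3 + k4) = -0.119602
w(0.98) ≈ -0.1196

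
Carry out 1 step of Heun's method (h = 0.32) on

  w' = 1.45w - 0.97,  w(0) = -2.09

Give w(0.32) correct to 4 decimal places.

Heun: k1 = f(t_n, w_n); k2 = f(t_n + h, w_n + h·k1); w_{n+1} = w_n + (h/2)·(k1 + k2).
t=0.000000, w=-2.090000:
  k1 = f(0.000000, -2.090000) = -4.000500
  k2 = f(0.320000, -3.370160) = -5.856732
  w ← -2.090000 + (0.32/2)·(-4.000500 + (-5.856732)) = -3.667157
w(0.32) ≈ -3.6672

-3.6672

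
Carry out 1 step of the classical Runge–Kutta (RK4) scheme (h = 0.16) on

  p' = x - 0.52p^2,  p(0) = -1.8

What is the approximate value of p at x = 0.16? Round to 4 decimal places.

RK4: k1 = f(x_n, p_n); k2 = f(x_n + h/2, p_n + (h/2)·k1); k3 = f(x_n + h/2, p_n + (h/2)·k2); k4 = f(x_n + h, p_n + h·k3); p_{n+1} = p_n + (h/6)·(k1 + 2k2 + 2k3 + k4).
x=0.000000, p=-1.800000:
  k1 = f(0.000000, -1.800000) = -1.684800
  k2 = f(0.080000, -1.934784) = -1.866562
  k3 = f(0.080000, -1.949325) = -1.895931
  k4 = f(0.160000, -2.103349) = -2.140520
  p ← -1.800000 + (0.16/6)·(k1 + 2k2 + 2k3 + k4) = -2.102675
p(0.16) ≈ -2.1027

-2.1027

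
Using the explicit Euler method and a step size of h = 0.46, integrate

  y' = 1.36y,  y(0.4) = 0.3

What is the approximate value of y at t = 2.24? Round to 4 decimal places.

Euler: y_{n+1} = y_n + h·f(t_n, y_n).
t=0.400000, y=0.300000: f=0.408000 → y ← 0.300000 + 0.46·0.408000 = 0.487680
t=0.860000, y=0.487680: f=0.663245 → y ← 0.487680 + 0.46·0.663245 = 0.792773
t=1.320000, y=0.792773: f=1.078171 → y ← 0.792773 + 0.46·1.078171 = 1.288731
t=1.780000, y=1.288731: f=1.752674 → y ← 1.288731 + 0.46·1.752674 = 2.094961
y(2.24) ≈ 2.0950

2.0950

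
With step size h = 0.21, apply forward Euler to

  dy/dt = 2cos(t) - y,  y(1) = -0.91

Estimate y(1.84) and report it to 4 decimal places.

Euler: y_{n+1} = y_n + h·f(t_n, y_n).
t=1.000000, y=-0.910000: f=1.990605 → y ← -0.910000 + 0.21·1.990605 = -0.491973
t=1.210000, y=-0.491973: f=1.198012 → y ← -0.491973 + 0.21·1.198012 = -0.240391
t=1.420000, y=-0.240391: f=0.540841 → y ← -0.240391 + 0.21·0.540841 = -0.126814
t=1.630000, y=-0.126814: f=0.008476 → y ← -0.126814 + 0.21·0.008476 = -0.125034
y(1.84) ≈ -0.1250

-0.1250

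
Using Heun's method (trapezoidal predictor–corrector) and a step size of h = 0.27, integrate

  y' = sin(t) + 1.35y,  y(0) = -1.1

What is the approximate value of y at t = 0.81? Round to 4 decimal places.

-2.7871

Heun: k1 = f(t_n, y_n); k2 = f(t_n + h, y_n + h·k1); y_{n+1} = y_n + (h/2)·(k1 + k2).
t=0.000000, y=-1.100000:
  k1 = f(0.000000, -1.100000) = -1.485000
  k2 = f(0.270000, -1.500950) = -1.759551
  y ← -1.100000 + (0.27/2)·(-1.485000 + (-1.759551)) = -1.538014
t=0.270000, y=-1.538014:
  k1 = f(0.270000, -1.538014) = -1.809588
  k2 = f(0.540000, -2.026603) = -2.221778
  y ← -1.538014 + (0.27/2)·(-1.809588 + (-2.221778)) = -2.082249
t=0.540000, y=-2.082249:
  k1 = f(0.540000, -2.082249) = -2.296900
  k2 = f(0.810000, -2.702412) = -2.923969
  y ← -2.082249 + (0.27/2)·(-2.296900 + (-2.923969)) = -2.787066
y(0.81) ≈ -2.7871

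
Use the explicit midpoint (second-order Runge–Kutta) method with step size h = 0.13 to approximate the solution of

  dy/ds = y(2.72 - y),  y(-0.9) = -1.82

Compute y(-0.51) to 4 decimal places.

-36.0885

Midpoint: k1 = f(s_n, y_n); k2 = f(s_n + h/2, y_n + (h/2)·k1); y_{n+1} = y_n + h·k2.
s=-0.900000, y=-1.820000:
  k1 = f(-0.900000, -1.820000) = -8.262800
  k2 = f(-0.835000, -2.357082) = -11.967099
  y ← -1.820000 + 0.13·(-11.967099) = -3.375723
s=-0.770000, y=-3.375723:
  k1 = f(-0.770000, -3.375723) = -20.577471
  k2 = f(-0.705000, -4.713258) = -35.034868
  y ← -3.375723 + 0.13·(-35.034868) = -7.930256
s=-0.640000, y=-7.930256:
  k1 = f(-0.640000, -7.930256) = -84.459249
  k2 = f(-0.575000, -13.420107) = -216.601958
  y ← -7.930256 + 0.13·(-216.601958) = -36.088510
y(-0.51) ≈ -36.0885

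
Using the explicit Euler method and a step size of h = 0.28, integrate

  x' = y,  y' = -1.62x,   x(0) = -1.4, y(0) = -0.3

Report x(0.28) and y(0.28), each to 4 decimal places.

Euler on (x,y): x_{n+1} = x_n + h·x', y_{n+1} = y_n + h·y'.
0.000000: (-1.400000, -0.300000); f=(-0.300000, 2.268000) → (-1.484000, 0.335040)
(x(0.28), y(0.28)) ≈ (-1.4840, 0.3350)

-1.4840, 0.3350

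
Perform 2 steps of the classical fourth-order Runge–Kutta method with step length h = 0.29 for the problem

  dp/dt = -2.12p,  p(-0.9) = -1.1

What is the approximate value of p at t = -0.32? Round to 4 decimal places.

RK4: k1 = f(t_n, p_n); k2 = f(t_n + h/2, p_n + (h/2)·k1); k3 = f(t_n + h/2, p_n + (h/2)·k2); k4 = f(t_n + h, p_n + h·k3); p_{n+1} = p_n + (h/6)·(k1 + 2k2 + 2k3 + k4).
t=-0.900000, p=-1.100000:
  k1 = f(-0.900000, -1.100000) = 2.332000
  k2 = f(-0.755000, -0.761860) = 1.615143
  k3 = f(-0.755000, -0.865804) = 1.835505
  k4 = f(-0.610000, -0.567704) = 1.203532
  p ← -1.100000 + (0.29/6)·(k1 + 2k2 + 2k3 + k4) = -0.595553
t=-0.610000, p=-0.595553:
  k1 = f(-0.610000, -0.595553) = 1.262573
  k2 = f(-0.465000, -0.412480) = 0.874458
  k3 = f(-0.465000, -0.468757) = 0.993765
  k4 = f(-0.320000, -0.307362) = 0.651607
  p ← -0.595553 + (0.29/6)·(k1 + 2k2 + 2k3 + k4) = -0.322440
p(-0.32) ≈ -0.3224

-0.3224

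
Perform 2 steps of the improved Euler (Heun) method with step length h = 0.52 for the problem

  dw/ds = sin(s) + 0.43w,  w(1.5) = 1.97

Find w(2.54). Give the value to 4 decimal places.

Heun: k1 = f(s_n, w_n); k2 = f(s_n + h, w_n + h·k1); w_{n+1} = w_n + (h/2)·(k1 + k2).
s=1.500000, w=1.970000:
  k1 = f(1.500000, 1.970000) = 1.844595
  k2 = f(2.020000, 2.929189) = 2.160345
  w ← 1.970000 + (0.52/2)·(1.844595 + 2.160345) = 3.011284
s=2.020000, w=3.011284:
  k1 = f(2.020000, 3.011284) = 2.195645
  k2 = f(2.540000, 4.153020) = 2.351755
  w ← 3.011284 + (0.52/2)·(2.195645 + 2.351755) = 4.193608
w(2.54) ≈ 4.1936

4.1936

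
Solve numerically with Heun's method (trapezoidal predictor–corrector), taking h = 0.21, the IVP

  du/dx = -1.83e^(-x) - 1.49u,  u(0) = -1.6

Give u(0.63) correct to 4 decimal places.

-1.1547

Heun: k1 = f(x_n, u_n); k2 = f(x_n + h, u_n + h·k1); u_{n+1} = u_n + (h/2)·(k1 + k2).
x=0.000000, u=-1.600000:
  k1 = f(0.000000, -1.600000) = 0.554000
  k2 = f(0.210000, -1.483660) = 0.727284
  u ← -1.600000 + (0.21/2)·(0.554000 + 0.727284) = -1.465465
x=0.210000, u=-1.465465:
  k1 = f(0.210000, -1.465465) = 0.700174
  k2 = f(0.420000, -1.318429) = 0.762063
  u ← -1.465465 + (0.21/2)·(0.700174 + 0.762063) = -1.311930
x=0.420000, u=-1.311930:
  k1 = f(0.420000, -1.311930) = 0.752380
  k2 = f(0.630000, -1.153930) = 0.744713
  u ← -1.311930 + (0.21/2)·(0.752380 + 0.744713) = -1.154735
u(0.63) ≈ -1.1547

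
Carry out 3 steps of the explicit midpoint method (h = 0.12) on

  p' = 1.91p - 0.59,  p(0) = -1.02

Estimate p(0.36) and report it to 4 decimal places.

Midpoint: k1 = f(t_n, p_n); k2 = f(t_n + h/2, p_n + (h/2)·k1); p_{n+1} = p_n + h·k2.
t=0.000000, p=-1.020000:
  k1 = f(0.000000, -1.020000) = -2.538200
  k2 = f(0.060000, -1.172292) = -2.829078
  p ← -1.020000 + 0.12·(-2.829078) = -1.359489
t=0.120000, p=-1.359489:
  k1 = f(0.120000, -1.359489) = -3.186625
  k2 = f(0.180000, -1.550687) = -3.551812
  p ← -1.359489 + 0.12·(-3.551812) = -1.785707
t=0.240000, p=-1.785707:
  k1 = f(0.240000, -1.785707) = -4.000700
  k2 = f(0.300000, -2.025749) = -4.459180
  p ← -1.785707 + 0.12·(-4.459180) = -2.320808
p(0.36) ≈ -2.3208

-2.3208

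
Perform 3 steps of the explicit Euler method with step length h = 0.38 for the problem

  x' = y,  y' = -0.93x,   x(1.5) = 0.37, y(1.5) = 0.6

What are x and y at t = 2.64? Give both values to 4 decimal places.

Euler on (x,y): x_{n+1} = x_n + h·x', y_{n+1} = y_n + h·y'.
1.500000: (0.370000, 0.600000); f=(0.600000, -0.344100) → (0.598000, 0.469242)
1.880000: (0.598000, 0.469242); f=(0.469242, -0.556140) → (0.776312, 0.257909)
2.260000: (0.776312, 0.257909); f=(0.257909, -0.721970) → (0.874317, -0.016440)
(x(2.64), y(2.64)) ≈ (0.8743, -0.0164)

0.8743, -0.0164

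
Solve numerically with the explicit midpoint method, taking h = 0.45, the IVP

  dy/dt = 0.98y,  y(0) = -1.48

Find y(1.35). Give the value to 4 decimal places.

Midpoint: k1 = f(t_n, y_n); k2 = f(t_n + h/2, y_n + (h/2)·k1); y_{n+1} = y_n + h·k2.
t=0.000000, y=-1.480000:
  k1 = f(0.000000, -1.480000) = -1.450400
  k2 = f(0.225000, -1.806340) = -1.770213
  y ← -1.480000 + 0.45·(-1.770213) = -2.276596
t=0.450000, y=-2.276596:
  k1 = f(0.450000, -2.276596) = -2.231064
  k2 = f(0.675000, -2.778585) = -2.723014
  y ← -2.276596 + 0.45·(-2.723014) = -3.501952
t=0.900000, y=-3.501952:
  k1 = f(0.900000, -3.501952) = -3.431913
  k2 = f(1.125000, -4.274133) = -4.188650
  y ← -3.501952 + 0.45·(-4.188650) = -5.386845
y(1.35) ≈ -5.3868

-5.3868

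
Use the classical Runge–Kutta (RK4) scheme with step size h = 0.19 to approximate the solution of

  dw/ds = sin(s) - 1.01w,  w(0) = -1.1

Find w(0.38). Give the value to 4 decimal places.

RK4: k1 = f(s_n, w_n); k2 = f(s_n + h/2, w_n + (h/2)·k1); k3 = f(s_n + h/2, w_n + (h/2)·k2); k4 = f(s_n + h, w_n + h·k3); w_{n+1} = w_n + (h/6)·(k1 + 2k2 + 2k3 + k4).
s=0.000000, w=-1.100000:
  k1 = f(0.000000, -1.100000) = 1.111000
  k2 = f(0.095000, -0.994455) = 1.099257
  k3 = f(0.095000, -0.995571) = 1.100383
  k4 = f(0.190000, -0.890927) = 1.088695
  w ← -1.100000 + (0.19/6)·(k1 + 2k2 + 2k3 + k4) = -0.891032
s=0.190000, w=-0.891032:
  k1 = f(0.190000, -0.891032) = 1.088802
  k2 = f(0.285000, -0.787596) = 1.076630
  k3 = f(0.285000, -0.788753) = 1.077798
  k4 = f(0.380000, -0.686251) = 1.064034
  w ← -0.891032 + (0.19/6)·(k1 + 2k2 + 2k3 + k4) = -0.686412
w(0.38) ≈ -0.6864

-0.6864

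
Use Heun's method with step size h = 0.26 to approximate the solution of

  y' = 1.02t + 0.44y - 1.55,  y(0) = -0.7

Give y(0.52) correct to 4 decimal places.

-1.6372

Heun: k1 = f(t_n, y_n); k2 = f(t_n + h, y_n + h·k1); y_{n+1} = y_n + (h/2)·(k1 + k2).
t=0.000000, y=-0.700000:
  k1 = f(0.000000, -0.700000) = -1.858000
  k2 = f(0.260000, -1.183080) = -1.805355
  y ← -0.700000 + (0.26/2)·(-1.858000 + (-1.805355)) = -1.176236
t=0.260000, y=-1.176236:
  k1 = f(0.260000, -1.176236) = -1.802344
  k2 = f(0.520000, -1.644846) = -1.743332
  y ← -1.176236 + (0.26/2)·(-1.802344 + (-1.743332)) = -1.637174
y(0.52) ≈ -1.6372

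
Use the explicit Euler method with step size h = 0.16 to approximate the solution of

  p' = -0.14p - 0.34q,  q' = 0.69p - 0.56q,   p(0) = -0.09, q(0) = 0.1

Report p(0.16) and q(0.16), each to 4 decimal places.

-0.0934, 0.0811

Euler on (p,q): p_{n+1} = p_n + h·p', q_{n+1} = q_n + h·q'.
0.000000: (-0.090000, 0.100000); f=(-0.021400, -0.118100) → (-0.093424, 0.081104)
(p(0.16), q(0.16)) ≈ (-0.0934, 0.0811)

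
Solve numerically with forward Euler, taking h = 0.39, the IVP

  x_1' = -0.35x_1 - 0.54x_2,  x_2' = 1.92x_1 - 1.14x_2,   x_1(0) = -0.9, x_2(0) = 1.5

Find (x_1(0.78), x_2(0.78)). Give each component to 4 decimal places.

-0.9774, -0.7301

Euler on (x_1,x_2): x_1_{n+1} = x_1_n + h·x_1', x_2_{n+1} = x_2_n + h·x_2'.
0.000000: (-0.900000, 1.500000); f=(-0.495000, -3.438000) → (-1.093050, 0.159180)
0.390000: (-1.093050, 0.159180); f=(0.296610, -2.280121) → (-0.977372, -0.730067)
(x_1(0.78), x_2(0.78)) ≈ (-0.9774, -0.7301)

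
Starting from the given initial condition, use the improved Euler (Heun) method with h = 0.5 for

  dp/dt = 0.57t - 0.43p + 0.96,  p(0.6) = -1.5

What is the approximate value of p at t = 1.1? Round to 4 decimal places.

Heun: k1 = f(t_n, p_n); k2 = f(t_n + h, p_n + h·k1); p_{n+1} = p_n + (h/2)·(k1 + k2).
t=0.600000, p=-1.500000:
  k1 = f(0.600000, -1.500000) = 1.947000
  k2 = f(1.100000, -0.526500) = 1.813395
  p ← -1.500000 + (0.5/2)·(1.947000 + 1.813395) = -0.559901
p(1.1) ≈ -0.5599

-0.5599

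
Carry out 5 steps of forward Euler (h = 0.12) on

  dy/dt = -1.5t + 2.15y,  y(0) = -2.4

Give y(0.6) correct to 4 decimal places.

Euler: y_{n+1} = y_n + h·f(t_n, y_n).
t=0.000000, y=-2.400000: f=-5.160000 → y ← -2.400000 + 0.12·(-5.160000) = -3.019200
t=0.120000, y=-3.019200: f=-6.671280 → y ← -3.019200 + 0.12·(-6.671280) = -3.819754
t=0.240000, y=-3.819754: f=-8.572470 → y ← -3.819754 + 0.12·(-8.572470) = -4.848450
t=0.360000, y=-4.848450: f=-10.964168 → y ← -4.848450 + 0.12·(-10.964168) = -6.164150
t=0.480000, y=-6.164150: f=-13.972923 → y ← -6.164150 + 0.12·(-13.972923) = -7.840901
y(0.6) ≈ -7.8409

-7.8409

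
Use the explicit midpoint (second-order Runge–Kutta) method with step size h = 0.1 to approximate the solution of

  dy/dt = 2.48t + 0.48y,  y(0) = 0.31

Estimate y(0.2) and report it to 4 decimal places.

Midpoint: k1 = f(t_n, y_n); k2 = f(t_n + h/2, y_n + (h/2)·k1); y_{n+1} = y_n + h·k2.
t=0.000000, y=0.310000:
  k1 = f(0.000000, 0.310000) = 0.148800
  k2 = f(0.050000, 0.317440) = 0.276371
  y ← 0.310000 + 0.1·0.276371 = 0.337637
t=0.100000, y=0.337637:
  k1 = f(0.100000, 0.337637) = 0.410066
  k2 = f(0.150000, 0.358140) = 0.543907
  y ← 0.337637 + 0.1·0.543907 = 0.392028
y(0.2) ≈ 0.3920

0.3920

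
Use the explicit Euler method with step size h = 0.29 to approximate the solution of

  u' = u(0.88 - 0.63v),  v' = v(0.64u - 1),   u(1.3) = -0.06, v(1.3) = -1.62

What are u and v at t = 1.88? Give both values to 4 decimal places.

-0.1361, -0.7843

Euler on (u,v): u_{n+1} = u_n + h·u', v_{n+1} = v_n + h·v'.
1.300000: (-0.060000, -1.620000); f=(-0.114036, 1.682208) → (-0.093070, -1.132160)
1.590000: (-0.093070, -1.132160); f=(-0.148285, 1.199597) → (-0.136073, -0.784277)
(u(1.88), v(1.88)) ≈ (-0.1361, -0.7843)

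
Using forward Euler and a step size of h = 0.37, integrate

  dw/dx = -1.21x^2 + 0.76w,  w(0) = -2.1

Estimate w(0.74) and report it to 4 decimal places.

-3.5084

Euler: w_{n+1} = w_n + h·f(x_n, w_n).
x=0.000000, w=-2.100000: f=-1.596000 → w ← -2.100000 + 0.37·(-1.596000) = -2.690520
x=0.370000, w=-2.690520: f=-2.210444 → w ← -2.690520 + 0.37·(-2.210444) = -3.508384
w(0.74) ≈ -3.5084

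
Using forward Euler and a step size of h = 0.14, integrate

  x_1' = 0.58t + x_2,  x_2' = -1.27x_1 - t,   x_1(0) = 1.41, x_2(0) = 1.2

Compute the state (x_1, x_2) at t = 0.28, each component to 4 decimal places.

Euler on (x_1,x_2): x_1_{n+1} = x_1_n + h·x_1', x_2_{n+1} = x_2_n + h·x_2'.
0.000000: (1.410000, 1.200000); f=(1.200000, -1.790700) → (1.578000, 0.949302)
0.140000: (1.578000, 0.949302); f=(1.030502, -2.144060) → (1.722270, 0.649134)
(x_1(0.28), x_2(0.28)) ≈ (1.7223, 0.6491)

1.7223, 0.6491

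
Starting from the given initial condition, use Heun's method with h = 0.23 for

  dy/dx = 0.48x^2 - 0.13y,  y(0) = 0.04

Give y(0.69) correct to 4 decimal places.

0.0910

Heun: k1 = f(x_n, y_n); k2 = f(x_n + h, y_n + h·k1); y_{n+1} = y_n + (h/2)·(k1 + k2).
x=0.000000, y=0.040000:
  k1 = f(0.000000, 0.040000) = -0.005200
  k2 = f(0.230000, 0.038804) = 0.020347
  y ← 0.040000 + (0.23/2)·(-0.005200 + 0.020347) = 0.041742
x=0.230000, y=0.041742:
  k1 = f(0.230000, 0.041742) = 0.019966
  k2 = f(0.460000, 0.046334) = 0.095545
  y ← 0.041742 + (0.23/2)·(0.019966 + 0.095545) = 0.055026
x=0.460000, y=0.055026:
  k1 = f(0.460000, 0.055026) = 0.094415
  k2 = f(0.690000, 0.076741) = 0.218552
  y ← 0.055026 + (0.23/2)·(0.094415 + 0.218552) = 0.091017
y(0.69) ≈ 0.0910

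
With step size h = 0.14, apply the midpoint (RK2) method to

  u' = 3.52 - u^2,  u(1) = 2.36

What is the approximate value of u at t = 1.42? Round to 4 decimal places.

Midpoint: k1 = f(t_n, u_n); k2 = f(t_n + h/2, u_n + (h/2)·k1); u_{n+1} = u_n + h·k2.
t=1.000000, u=2.360000:
  k1 = f(1.000000, 2.360000) = -2.049600
  k2 = f(1.070000, 2.216528) = -1.392996
  u ← 2.360000 + 0.14·(-1.392996) = 2.164981
t=1.140000, u=2.164981:
  k1 = f(1.140000, 2.164981) = -1.167141
  k2 = f(1.210000, 2.083281) = -0.820058
  u ← 2.164981 + 0.14·(-0.820058) = 2.050172
t=1.280000, u=2.050172:
  k1 = f(1.280000, 2.050172) = -0.683207
  k2 = f(1.350000, 2.002348) = -0.489397
  u ← 2.050172 + 0.14·(-0.489397) = 1.981657
u(1.42) ≈ 1.9817

1.9817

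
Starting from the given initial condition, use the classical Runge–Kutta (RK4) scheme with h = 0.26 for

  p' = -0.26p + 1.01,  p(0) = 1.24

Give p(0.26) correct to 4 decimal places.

1.4129

RK4: k1 = f(x_n, p_n); k2 = f(x_n + h/2, p_n + (h/2)·k1); k3 = f(x_n + h/2, p_n + (h/2)·k2); k4 = f(x_n + h, p_n + h·k3); p_{n+1} = p_n + (h/6)·(k1 + 2k2 + 2k3 + k4).
x=0.000000, p=1.240000:
  k1 = f(0.000000, 1.240000) = 0.687600
  k2 = f(0.130000, 1.329388) = 0.664359
  k3 = f(0.130000, 1.326367) = 0.665145
  k4 = f(0.260000, 1.412938) = 0.642636
  p ← 1.240000 + (0.26/6)·(k1 + 2k2 + 2k3 + k4) = 1.412867
p(0.26) ≈ 1.4129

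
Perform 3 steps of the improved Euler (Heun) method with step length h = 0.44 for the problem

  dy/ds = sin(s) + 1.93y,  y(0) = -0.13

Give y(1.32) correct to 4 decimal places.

0.3391

Heun: k1 = f(s_n, y_n); k2 = f(s_n + h, y_n + h·k1); y_{n+1} = y_n + (h/2)·(k1 + k2).
s=0.000000, y=-0.130000:
  k1 = f(0.000000, -0.130000) = -0.250900
  k2 = f(0.440000, -0.240396) = -0.038025
  y ← -0.130000 + (0.44/2)·(-0.250900 + (-0.038025)) = -0.193563
s=0.440000, y=-0.193563:
  k1 = f(0.440000, -0.193563) = 0.052362
  k2 = f(0.880000, -0.170524) = 0.441627
  y ← -0.193563 + (0.44/2)·(0.052362 + 0.441627) = -0.084886
s=0.880000, y=-0.084886:
  k1 = f(0.880000, -0.084886) = 0.606909
  k2 = f(1.320000, 0.182154) = 1.320273
  y ← -0.084886 + (0.44/2)·(0.606909 + 1.320273) = 0.339094
y(1.32) ≈ 0.3391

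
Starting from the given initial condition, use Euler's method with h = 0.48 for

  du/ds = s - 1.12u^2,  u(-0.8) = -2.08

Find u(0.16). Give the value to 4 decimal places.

-17.2776

Euler: u_{n+1} = u_n + h·f(s_n, u_n).
s=-0.800000, u=-2.080000: f=-5.645568 → u ← -2.080000 + 0.48·(-5.645568) = -4.789873
s=-0.320000, u=-4.789873: f=-26.016025 → u ← -4.789873 + 0.48·(-26.016025) = -17.277565
u(0.16) ≈ -17.2776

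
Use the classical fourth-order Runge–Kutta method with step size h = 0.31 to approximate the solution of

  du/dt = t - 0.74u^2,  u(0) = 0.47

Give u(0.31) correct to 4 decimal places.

0.4692

RK4: k1 = f(t_n, u_n); k2 = f(t_n + h/2, u_n + (h/2)·k1); k3 = f(t_n + h/2, u_n + (h/2)·k2); k4 = f(t_n + h, u_n + h·k3); u_{n+1} = u_n + (h/6)·(k1 + 2k2 + 2k3 + k4).
t=0.000000, u=0.470000:
  k1 = f(0.000000, 0.470000) = -0.163466
  k2 = f(0.155000, 0.444663) = 0.008684
  k3 = f(0.155000, 0.471346) = -0.009404
  k4 = f(0.310000, 0.467085) = 0.148555
  u ← 0.470000 + (0.31/6)·(k1 + 2k2 + 2k3 + k4) = 0.469155
u(0.31) ≈ 0.4692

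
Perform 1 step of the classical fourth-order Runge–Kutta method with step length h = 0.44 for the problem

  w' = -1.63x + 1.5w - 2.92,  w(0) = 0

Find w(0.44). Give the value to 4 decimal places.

-2.0157

RK4: k1 = f(x_n, w_n); k2 = f(x_n + h/2, w_n + (h/2)·k1); k3 = f(x_n + h/2, w_n + (h/2)·k2); k4 = f(x_n + h, w_n + h·k3); w_{n+1} = w_n + (h/6)·(k1 + 2k2 + 2k3 + k4).
x=0.000000, w=0.000000:
  k1 = f(0.000000, 0.000000) = -2.920000
  k2 = f(0.220000, -0.642400) = -4.242200
  k3 = f(0.220000, -0.933284) = -4.678526
  k4 = f(0.440000, -2.058551) = -6.725027
  w ← 0.000000 + (0.44/6)·(k1 + 2k2 + 2k3 + k4) = -2.015675
w(0.44) ≈ -2.0157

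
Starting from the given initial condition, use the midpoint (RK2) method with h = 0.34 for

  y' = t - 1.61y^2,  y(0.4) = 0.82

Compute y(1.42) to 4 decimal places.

Midpoint: k1 = f(t_n, y_n); k2 = f(t_n + h/2, y_n + (h/2)·k1); y_{n+1} = y_n + h·k2.
t=0.400000, y=0.820000:
  k1 = f(0.400000, 0.820000) = -0.682564
  k2 = f(0.570000, 0.703964) = -0.227860
  y ← 0.820000 + 0.34·(-0.227860) = 0.742527
t=0.740000, y=0.742527:
  k1 = f(0.740000, 0.742527) = -0.147669
  k2 = f(0.910000, 0.717424) = 0.081338
  y ← 0.742527 + 0.34·0.081338 = 0.770182
t=1.080000, y=0.770182:
  k1 = f(1.080000, 0.770182) = 0.124979
  k2 = f(1.250000, 0.791429) = 0.241561
  y ← 0.770182 + 0.34·0.241561 = 0.852313
y(1.42) ≈ 0.8523

0.8523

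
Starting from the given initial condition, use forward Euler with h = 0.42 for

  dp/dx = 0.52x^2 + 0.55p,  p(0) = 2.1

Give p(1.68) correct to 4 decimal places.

5.4171

Euler: p_{n+1} = p_n + h·f(x_n, p_n).
x=0.000000, p=2.100000: f=1.155000 → p ← 2.100000 + 0.42·1.155000 = 2.585100
x=0.420000, p=2.585100: f=1.513533 → p ← 2.585100 + 0.42·1.513533 = 3.220784
x=0.840000, p=3.220784: f=2.138343 → p ← 3.220784 + 0.42·2.138343 = 4.118888
x=1.260000, p=4.118888: f=3.090940 → p ← 4.118888 + 0.42·3.090940 = 5.417083
p(1.68) ≈ 5.4171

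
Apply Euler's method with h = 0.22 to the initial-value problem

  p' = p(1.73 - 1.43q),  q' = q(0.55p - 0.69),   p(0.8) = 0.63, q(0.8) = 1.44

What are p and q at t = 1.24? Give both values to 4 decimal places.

Euler on (p,q): p_{n+1} = p_n + h·p', q_{n+1} = q_n + h·q'.
0.800000: (0.630000, 1.440000); f=(-0.207396, -0.494640) → (0.584373, 1.331179)
1.020000: (0.584373, 1.331179); f=(-0.101439, -0.490666) → (0.562056, 1.223233)
(p(1.24), q(1.24)) ≈ (0.5621, 1.2232)

0.5621, 1.2232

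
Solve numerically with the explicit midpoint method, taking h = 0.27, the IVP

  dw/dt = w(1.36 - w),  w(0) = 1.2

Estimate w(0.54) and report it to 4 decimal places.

Midpoint: k1 = f(t_n, w_n); k2 = f(t_n + h/2, w_n + (h/2)·k1); w_{n+1} = w_n + h·k2.
t=0.000000, w=1.200000:
  k1 = f(0.000000, 1.200000) = 0.192000
  k2 = f(0.135000, 1.225920) = 0.164371
  w ← 1.200000 + 0.27·0.164371 = 1.244380
t=0.270000, w=1.244380:
  k1 = f(0.270000, 1.244380) = 0.143875
  k2 = f(0.405000, 1.263803) = 0.121574
  w ← 1.244380 + 0.27·0.121574 = 1.277205
w(0.54) ≈ 1.2772

1.2772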